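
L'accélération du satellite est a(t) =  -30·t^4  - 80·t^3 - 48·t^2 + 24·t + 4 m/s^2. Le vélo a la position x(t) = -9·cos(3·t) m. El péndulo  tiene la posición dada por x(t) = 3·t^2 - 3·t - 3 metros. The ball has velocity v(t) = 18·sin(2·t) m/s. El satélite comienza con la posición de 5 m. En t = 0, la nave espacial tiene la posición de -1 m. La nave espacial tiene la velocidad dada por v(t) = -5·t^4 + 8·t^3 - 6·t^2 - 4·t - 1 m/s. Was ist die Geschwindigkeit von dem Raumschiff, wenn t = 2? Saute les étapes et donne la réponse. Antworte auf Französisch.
v(2) = -49.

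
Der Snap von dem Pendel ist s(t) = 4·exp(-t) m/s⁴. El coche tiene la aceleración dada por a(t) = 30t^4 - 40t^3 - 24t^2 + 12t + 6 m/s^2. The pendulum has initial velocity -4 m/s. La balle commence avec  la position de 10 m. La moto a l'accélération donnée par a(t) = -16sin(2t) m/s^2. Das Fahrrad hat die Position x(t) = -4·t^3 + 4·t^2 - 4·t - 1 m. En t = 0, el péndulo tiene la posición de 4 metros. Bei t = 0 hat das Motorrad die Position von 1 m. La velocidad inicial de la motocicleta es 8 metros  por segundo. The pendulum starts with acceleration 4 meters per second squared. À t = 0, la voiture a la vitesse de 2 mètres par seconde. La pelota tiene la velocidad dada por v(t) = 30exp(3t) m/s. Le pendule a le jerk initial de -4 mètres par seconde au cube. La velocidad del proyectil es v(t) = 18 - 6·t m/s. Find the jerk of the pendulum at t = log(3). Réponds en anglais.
We must find the antiderivative of our snap equation s(t) = 4·exp(-t) 1 time. The integral of snap, with j(0) = -4, gives jerk: j(t) = -4·exp(-t). We have jerk j(t) = -4·exp(-t). Substituting t = log(3): j(log(3)) = -4/3.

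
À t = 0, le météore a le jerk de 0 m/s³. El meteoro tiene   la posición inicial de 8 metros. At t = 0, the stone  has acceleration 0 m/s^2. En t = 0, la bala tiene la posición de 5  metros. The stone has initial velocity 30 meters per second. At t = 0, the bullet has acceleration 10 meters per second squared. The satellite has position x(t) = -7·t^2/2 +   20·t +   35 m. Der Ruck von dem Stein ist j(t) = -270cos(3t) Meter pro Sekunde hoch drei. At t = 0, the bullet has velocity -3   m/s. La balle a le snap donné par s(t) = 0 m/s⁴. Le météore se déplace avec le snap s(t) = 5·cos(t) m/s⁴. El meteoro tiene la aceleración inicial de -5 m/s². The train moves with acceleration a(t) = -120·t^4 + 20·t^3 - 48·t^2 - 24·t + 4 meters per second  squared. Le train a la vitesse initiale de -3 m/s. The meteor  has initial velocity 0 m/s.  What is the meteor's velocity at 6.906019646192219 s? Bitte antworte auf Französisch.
Nous devons intégrer notre équation du snap s(t) = 5·cos(t) 3 fois. L'intégrale du snap est le jerk. En utilisant j(0) = 0, nous obtenons j(t) = 5·sin(t). En prenant ∫j(t)dt et en appliquant a(0) = -5, nous trouvons a(t) = -5·cos(t). En intégrant l'accélération et en utilisant la condition initiale v(0) = 0, nous obtenons v(t) = -5·sin(t). De l'équation de la vitesse v(t) = -5·sin(t), nous substituons t = 6.906019646192219 pour obtenir v = -2.91669815522515.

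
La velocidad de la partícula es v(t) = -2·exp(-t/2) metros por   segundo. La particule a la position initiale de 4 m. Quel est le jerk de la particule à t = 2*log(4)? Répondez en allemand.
Um dies zu lösen, müssen wir 2 Ableitungen unserer Gleichung für die Geschwindigkeit v(t) = -2·exp(-t/2) nehmen. Die Ableitung von der Geschwindigkeit ergibt die Beschleunigung: a(t) = exp(-t/2). Die Ableitung von der Beschleunigung ergibt den Ruck: j(t) = -exp(-t/2)/2. Wir haben den Ruck j(t) = -exp(-t/2)/2. Durch Einsetzen von t = 2*log(4): j(2*log(4)) = -1/8.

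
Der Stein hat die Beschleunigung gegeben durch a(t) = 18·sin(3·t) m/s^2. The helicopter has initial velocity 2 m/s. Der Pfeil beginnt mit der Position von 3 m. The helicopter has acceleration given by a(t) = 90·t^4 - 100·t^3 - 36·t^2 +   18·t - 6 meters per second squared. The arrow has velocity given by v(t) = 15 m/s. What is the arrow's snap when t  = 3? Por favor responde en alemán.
Ausgehend von der Geschwindigkeit v(t) = 15, nehmen wir 3 Ableitungen. Mit d/dt von v(t) finden wir a(t) = 0. Durch Ableiten von der Beschleunigung erhalten wir den Ruck: j(t) = 0. Durch Ableiten von dem Ruck erhalten wir den Snap: s(t) = 0. Aus der Gleichung für den Snap s(t) = 0, setzen wir t = 3 ein und erhalten s = 0.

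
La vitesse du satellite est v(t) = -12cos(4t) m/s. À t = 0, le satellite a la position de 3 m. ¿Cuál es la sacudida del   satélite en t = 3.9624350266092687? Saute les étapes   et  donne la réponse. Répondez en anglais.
j(3.9624350266092687) = -190.073565625722.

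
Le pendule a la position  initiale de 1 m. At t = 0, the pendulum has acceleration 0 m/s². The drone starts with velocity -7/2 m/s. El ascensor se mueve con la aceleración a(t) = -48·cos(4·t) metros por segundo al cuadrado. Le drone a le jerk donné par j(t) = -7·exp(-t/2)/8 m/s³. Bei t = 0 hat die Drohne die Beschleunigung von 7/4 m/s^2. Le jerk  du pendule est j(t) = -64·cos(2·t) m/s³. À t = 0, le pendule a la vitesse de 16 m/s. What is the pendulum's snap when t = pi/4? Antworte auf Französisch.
Nous devons dériver notre équation du jerk j(t) = -64·cos(2·t) 1 fois. En prenant d/dt de j(t), nous trouvons s(t) = 128·sin(2·t). Nous avons le snap s(t) = 128·sin(2·t). En substituant t = pi/4: s(pi/4) = 128.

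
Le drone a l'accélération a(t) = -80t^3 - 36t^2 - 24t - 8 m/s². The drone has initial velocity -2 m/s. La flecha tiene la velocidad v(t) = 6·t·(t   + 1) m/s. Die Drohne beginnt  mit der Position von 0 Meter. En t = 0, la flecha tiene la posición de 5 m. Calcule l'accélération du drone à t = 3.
En utilisant a(t) = -80·t^3 - 36·t^2 - 24·t - 8 et en substituant t = 3, nous trouvons a = -2564.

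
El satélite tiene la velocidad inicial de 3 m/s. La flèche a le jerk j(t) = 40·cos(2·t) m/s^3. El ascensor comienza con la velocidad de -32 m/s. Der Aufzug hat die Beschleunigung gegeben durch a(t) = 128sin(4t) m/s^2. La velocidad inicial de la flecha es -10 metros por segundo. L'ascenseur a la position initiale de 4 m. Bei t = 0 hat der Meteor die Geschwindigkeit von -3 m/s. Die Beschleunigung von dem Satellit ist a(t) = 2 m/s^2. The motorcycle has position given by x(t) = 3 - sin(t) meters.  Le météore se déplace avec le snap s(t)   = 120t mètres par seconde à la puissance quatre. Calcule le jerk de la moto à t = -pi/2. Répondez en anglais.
We must differentiate our position equation x(t) = 3 - sin(t) 3 times. Differentiating position, we get velocity: v(t) = -cos(t). Taking d/dt of v(t), we find a(t) = sin(t). Differentiating acceleration, we get jerk: j(t) = cos(t). Using j(t) = cos(t) and substituting t = -pi/2, we find j = 0.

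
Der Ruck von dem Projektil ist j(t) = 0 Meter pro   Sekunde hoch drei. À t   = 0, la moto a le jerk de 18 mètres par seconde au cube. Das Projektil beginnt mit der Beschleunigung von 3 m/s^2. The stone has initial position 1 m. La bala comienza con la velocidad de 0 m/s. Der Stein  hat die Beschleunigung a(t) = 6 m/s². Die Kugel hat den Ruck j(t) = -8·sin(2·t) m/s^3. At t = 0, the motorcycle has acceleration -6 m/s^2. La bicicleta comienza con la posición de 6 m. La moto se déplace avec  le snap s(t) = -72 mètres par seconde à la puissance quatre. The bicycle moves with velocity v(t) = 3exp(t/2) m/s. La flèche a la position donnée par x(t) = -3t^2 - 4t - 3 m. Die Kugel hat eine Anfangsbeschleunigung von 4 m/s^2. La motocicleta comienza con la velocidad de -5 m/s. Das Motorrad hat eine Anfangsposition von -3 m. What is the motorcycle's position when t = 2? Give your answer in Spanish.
Necesitamos integrar nuestra ecuación del snap s(t) = -72 4 veces. La integral del snap, con j(0) = 18, da la sacudida: j(t) = 18 - 72·t. La integral de la sacudida, con a(0) = -6, da la aceleración: a(t) = -36·t^2 + 18·t - 6. La integral de la aceleración, con v(0) = -5, da la velocidad: v(t) = -12·t^3 + 9·t^2 - 6·t - 5. Integrando la velocidad y usando la condición inicial x(0) = -3, obtenemos x(t) = -3·t^4 + 3·t^3 - 3·t^2 - 5·t - 3. De la ecuación de la posición x(t) = -3·t^4 + 3·t^3 - 3·t^2 - 5·t - 3, sustituimos t = 2 para obtener x = -49.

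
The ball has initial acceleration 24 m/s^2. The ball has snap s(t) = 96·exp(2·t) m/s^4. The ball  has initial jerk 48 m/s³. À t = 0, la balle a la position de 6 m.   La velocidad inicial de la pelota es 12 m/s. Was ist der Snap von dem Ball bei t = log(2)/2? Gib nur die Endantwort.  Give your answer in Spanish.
s(log(2)/2) = 192.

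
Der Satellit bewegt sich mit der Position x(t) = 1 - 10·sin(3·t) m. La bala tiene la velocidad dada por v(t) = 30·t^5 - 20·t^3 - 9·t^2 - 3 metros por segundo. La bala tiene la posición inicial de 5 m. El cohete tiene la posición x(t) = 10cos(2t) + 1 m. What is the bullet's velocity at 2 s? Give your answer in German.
Wir haben die Geschwindigkeit v(t) = 30·t^5 - 20·t^3 - 9·t^2 - 3. Durch Einsetzen von t = 2: v(2) = 761.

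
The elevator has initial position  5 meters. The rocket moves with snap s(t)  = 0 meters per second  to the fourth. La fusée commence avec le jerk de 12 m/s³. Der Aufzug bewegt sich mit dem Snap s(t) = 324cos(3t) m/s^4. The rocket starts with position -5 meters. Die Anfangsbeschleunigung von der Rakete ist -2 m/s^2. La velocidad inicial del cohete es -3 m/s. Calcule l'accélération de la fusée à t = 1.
Pour résoudre ceci, nous devons prendre 2 primitives de notre équation du snap s(t) = 0. En prenant ∫s(t)dt et en appliquant j(0) = 12, nous trouvons j(t) = 12. La primitive du jerk, avec a(0) = -2, donne l'accélération: a(t) = 12·t - 2. En utilisant a(t) = 12·t - 2 et en substituant t = 1, nous trouvons a = 10.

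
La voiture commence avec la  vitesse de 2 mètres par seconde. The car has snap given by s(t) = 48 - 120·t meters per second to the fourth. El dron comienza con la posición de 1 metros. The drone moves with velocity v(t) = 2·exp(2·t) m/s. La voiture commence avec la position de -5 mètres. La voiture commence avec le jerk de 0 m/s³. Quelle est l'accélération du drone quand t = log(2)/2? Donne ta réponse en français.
Pour résoudre ceci, nous devons prendre 1 dérivée de notre équation de la vitesse v(t) = 2·exp(2·t). En dérivant la vitesse, nous obtenons l'accélération: a(t) = 4·exp(2·t). Nous avons l'accélération a(t) = 4·exp(2·t). En substituant t = log(2)/2: a(log(2)/2) = 8.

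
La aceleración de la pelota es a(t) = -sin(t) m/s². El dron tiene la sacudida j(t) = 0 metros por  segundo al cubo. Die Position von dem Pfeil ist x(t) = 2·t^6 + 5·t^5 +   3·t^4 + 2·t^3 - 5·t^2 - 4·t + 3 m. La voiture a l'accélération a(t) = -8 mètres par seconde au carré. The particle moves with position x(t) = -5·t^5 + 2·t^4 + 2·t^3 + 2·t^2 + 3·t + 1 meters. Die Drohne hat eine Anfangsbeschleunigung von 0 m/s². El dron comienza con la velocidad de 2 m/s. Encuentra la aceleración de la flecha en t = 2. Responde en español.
Para resolver esto, necesitamos tomar 2 derivadas de nuestra ecuación de la posición x(t) = 2·t^6 + 5·t^5 + 3·t^4 + 2·t^3 - 5·t^2 - 4·t + 3. Derivando la posición, obtenemos la velocidad: v(t) = 12·t^5 + 25·t^4 + 12·t^3 + 6·t^2 - 10·t - 4. Derivando la velocidad, obtenemos la aceleración: a(t) = 60·t^4 + 100·t^3 + 36·t^2 + 12·t - 10. Tenemos la aceleración a(t) = 60·t^4 + 100·t^3 + 36·t^2 + 12·t - 10. Sustituyendo t = 2: a(2) = 1918.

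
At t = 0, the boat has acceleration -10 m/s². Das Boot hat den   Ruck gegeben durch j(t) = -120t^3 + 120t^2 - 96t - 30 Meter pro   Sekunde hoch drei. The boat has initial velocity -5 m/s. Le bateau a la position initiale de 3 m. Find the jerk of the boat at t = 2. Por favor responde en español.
Tenemos la sacudida j(t) = -120·t^3 + 120·t^2 - 96·t - 30. Sustituyendo t = 2: j(2) = -702.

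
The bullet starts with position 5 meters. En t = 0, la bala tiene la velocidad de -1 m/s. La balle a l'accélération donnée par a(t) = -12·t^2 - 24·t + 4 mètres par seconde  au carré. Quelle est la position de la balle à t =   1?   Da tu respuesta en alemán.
Wir müssen unsere Gleichung für die Beschleunigung a(t) = -12·t^2 - 24·t + 4 2-mal integrieren. Durch Integration von der Beschleunigung und Verwendung der Anfangsbedingung v(0) = -1, erhalten wir v(t) = -4·t^3 - 12·t^2 + 4·t - 1. Das Integral von der Geschwindigkeit ist die Position. Mit x(0) = 5 erhalten wir x(t) = -t^4 - 4·t^3 + 2·t^2 - t + 5. Mit x(t) = -t^4 - 4·t^3 + 2·t^2 - t + 5 und Einsetzen von t = 1, finden wir x = 1.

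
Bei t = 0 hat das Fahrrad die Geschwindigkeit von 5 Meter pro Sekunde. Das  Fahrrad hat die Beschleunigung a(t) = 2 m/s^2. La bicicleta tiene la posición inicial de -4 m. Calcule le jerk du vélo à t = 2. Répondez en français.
Pour résoudre ceci, nous devons prendre 1 dérivée de notre équation de l'accélération a(t) = 2. En prenant d/dt de a(t), nous trouvons j(t) = 0. Nous avons le jerk j(t) = 0. En substituant t = 2: j(2) = 0.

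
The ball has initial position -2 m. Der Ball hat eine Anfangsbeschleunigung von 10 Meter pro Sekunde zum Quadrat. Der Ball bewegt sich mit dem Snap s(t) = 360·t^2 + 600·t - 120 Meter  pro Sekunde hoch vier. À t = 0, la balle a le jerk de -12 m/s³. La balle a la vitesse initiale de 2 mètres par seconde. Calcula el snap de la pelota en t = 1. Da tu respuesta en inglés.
Using s(t) = 360·t^2 + 600·t - 120 and substituting t = 1, we find s = 840.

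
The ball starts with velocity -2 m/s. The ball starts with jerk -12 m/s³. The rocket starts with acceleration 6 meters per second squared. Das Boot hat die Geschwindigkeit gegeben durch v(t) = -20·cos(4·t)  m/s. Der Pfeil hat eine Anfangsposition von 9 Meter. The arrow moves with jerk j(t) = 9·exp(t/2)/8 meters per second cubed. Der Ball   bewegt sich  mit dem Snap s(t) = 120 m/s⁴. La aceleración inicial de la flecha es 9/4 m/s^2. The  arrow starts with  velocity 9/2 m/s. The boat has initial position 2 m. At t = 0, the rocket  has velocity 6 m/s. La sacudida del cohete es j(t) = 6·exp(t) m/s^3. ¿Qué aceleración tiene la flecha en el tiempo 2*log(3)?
Debemos encontrar la integral de nuestra ecuación de la sacudida j(t) = 9·exp(t/2)/8 1 vez. Tomando ∫j(t)dt y aplicando a(0) = 9/4, encontramos a(t) = 9·exp(t/2)/4. Usando a(t) = 9·exp(t/2)/4 y sustituyendo t = 2*log(3), encontramos a = 27/4.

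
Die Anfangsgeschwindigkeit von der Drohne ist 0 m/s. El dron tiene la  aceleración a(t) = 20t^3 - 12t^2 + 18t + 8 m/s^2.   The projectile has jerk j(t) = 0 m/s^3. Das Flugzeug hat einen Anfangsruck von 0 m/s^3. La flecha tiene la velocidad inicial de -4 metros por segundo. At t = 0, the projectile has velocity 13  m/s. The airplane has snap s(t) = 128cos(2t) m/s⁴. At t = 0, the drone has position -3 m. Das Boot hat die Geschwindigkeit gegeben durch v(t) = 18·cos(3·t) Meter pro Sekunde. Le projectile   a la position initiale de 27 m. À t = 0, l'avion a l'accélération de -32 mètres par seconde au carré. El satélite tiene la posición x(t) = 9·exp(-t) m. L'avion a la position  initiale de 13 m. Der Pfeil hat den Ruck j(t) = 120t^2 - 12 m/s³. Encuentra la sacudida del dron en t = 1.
Debemos derivar nuestra ecuación de la aceleración a(t) = 20·t^3 - 12·t^2 + 18·t + 8 1 vez. Tomando d/dt de a(t), encontramos j(t) = 60·t^2 - 24·t + 18. Usando j(t) = 60·t^2 - 24·t + 18 y sustituyendo t = 1, encontramos j = 54.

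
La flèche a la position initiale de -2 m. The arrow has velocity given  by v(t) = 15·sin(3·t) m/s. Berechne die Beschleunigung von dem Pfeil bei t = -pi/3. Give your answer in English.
Starting from velocity v(t) = 15·sin(3·t), we take 1 derivative. The derivative of velocity gives acceleration: a(t) = 45·cos(3·t). From the given acceleration equation a(t) = 45·cos(3·t), we substitute t = -pi/3 to get a = -45.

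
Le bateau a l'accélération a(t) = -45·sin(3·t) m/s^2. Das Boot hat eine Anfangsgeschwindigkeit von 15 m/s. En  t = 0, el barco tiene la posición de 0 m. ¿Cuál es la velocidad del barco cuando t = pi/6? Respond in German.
Um dies zu lösen, müssen wir 1 Integral unserer Gleichung für die Beschleunigung a(t) = -45·sin(3·t) finden. Durch Integration von der Beschleunigung und Verwendung der Anfangsbedingung v(0) = 15, erhalten wir v(t) = 15·cos(3·t). Aus der Gleichung für die Geschwindigkeit v(t) = 15·cos(3·t), setzen wir t = pi/6 ein und erhalten v = 0.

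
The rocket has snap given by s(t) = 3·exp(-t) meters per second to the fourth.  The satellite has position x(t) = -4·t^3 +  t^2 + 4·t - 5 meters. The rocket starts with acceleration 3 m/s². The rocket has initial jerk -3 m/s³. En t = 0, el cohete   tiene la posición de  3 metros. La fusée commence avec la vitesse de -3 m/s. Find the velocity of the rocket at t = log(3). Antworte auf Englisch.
Starting from snap s(t) = 3·exp(-t), we take 3 integrals. Integrating snap and using the initial condition j(0) = -3, we get j(t) = -3·exp(-t). The antiderivative of jerk, with a(0) = 3, gives acceleration: a(t) = 3·exp(-t). Finding the antiderivative of a(t) and using v(0) = -3: v(t) = -3·exp(-t). From the given velocity equation v(t) = -3·exp(-t), we substitute t = log(3) to get v = -1.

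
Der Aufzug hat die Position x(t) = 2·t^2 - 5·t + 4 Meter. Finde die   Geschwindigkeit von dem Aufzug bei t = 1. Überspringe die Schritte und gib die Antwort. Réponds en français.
La vitesse à t = 1 est v = -1.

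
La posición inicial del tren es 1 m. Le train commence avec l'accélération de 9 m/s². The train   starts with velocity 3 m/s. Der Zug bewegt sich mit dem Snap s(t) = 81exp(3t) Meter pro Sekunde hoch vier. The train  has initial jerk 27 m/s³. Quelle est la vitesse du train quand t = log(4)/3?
Pour résoudre ceci, nous devons prendre 3 intégrales de notre équation du snap s(t) = 81·exp(3·t). L'intégrale du snap est le jerk. En utilisant j(0) = 27, nous obtenons j(t) = 27·exp(3·t). En intégrant le jerk et en utilisant la condition initiale a(0) = 9, nous obtenons a(t) = 9·exp(3·t). La primitive de l'accélération, avec v(0) = 3, donne la vitesse: v(t) = 3·exp(3·t). De l'équation de la vitesse v(t) = 3·exp(3·t), nous substituons t = log(4)/3 pour obtenir v = 12.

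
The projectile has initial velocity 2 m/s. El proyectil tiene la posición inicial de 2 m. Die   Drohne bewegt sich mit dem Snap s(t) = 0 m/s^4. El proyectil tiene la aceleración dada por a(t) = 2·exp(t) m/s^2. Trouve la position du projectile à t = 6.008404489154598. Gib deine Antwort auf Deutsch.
Ausgehend von der Beschleunigung a(t) = 2·exp(t), nehmen wir 2 Stammfunktionen. Mit ∫a(t)dt und Anwendung von v(0) = 2, finden wir v(t) = 2·exp(t). Die Stammfunktion von der Geschwindigkeit, mit x(0) = 2, ergibt die Position: x(t) = 2·exp(t). Mit x(t) = 2·exp(t) und Einsetzen von t = 6.008404489154598, finden wir x = 813.667389194601.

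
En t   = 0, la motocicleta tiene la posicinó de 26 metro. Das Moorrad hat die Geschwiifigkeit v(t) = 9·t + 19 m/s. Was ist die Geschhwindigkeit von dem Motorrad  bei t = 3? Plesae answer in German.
Mit v(t) = 9·t + 19 und Einsetzen von t = 3, finden wir v = 46.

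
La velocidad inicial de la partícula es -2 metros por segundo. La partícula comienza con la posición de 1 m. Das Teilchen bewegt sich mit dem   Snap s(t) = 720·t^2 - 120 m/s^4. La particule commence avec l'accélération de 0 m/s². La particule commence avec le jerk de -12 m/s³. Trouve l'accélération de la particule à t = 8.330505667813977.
En partant du snap s(t) = 720·t^2 - 120, nous prenons 2 intégrales. L'intégrale du snap est le jerk. En utilisant j(0) = -12, nous obtenons j(t) = 240·t^3 - 120·t - 12. L'intégrale du jerk, avec a(0) = 0, donne l'accélération: a(t) = 12·t·(5·t^3 - 5·t - 1). Nous avons l'accélération a(t) = 12·t·(5·t^3 - 5·t - 1). En substituant t = 8.330505667813977: a(8.330505667813977) = 284695.514827909.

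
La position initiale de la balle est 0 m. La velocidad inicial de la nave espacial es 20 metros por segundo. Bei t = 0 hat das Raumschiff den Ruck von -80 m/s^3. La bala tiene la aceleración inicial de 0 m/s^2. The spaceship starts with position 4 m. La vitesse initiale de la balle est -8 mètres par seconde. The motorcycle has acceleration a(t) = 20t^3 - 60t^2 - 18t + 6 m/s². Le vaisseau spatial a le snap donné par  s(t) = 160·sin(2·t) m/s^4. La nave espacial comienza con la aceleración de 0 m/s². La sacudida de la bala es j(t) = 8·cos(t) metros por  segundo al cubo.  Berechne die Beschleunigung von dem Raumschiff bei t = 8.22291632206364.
Ausgehend von dem Snap s(t) = 160·sin(2·t), nehmen wir 2 Stammfunktionen. Mit ∫s(t)dt und Anwendung von j(0) = -80, finden wir j(t) = -80·cos(2·t). Das Integral von dem Ruck ist die Beschleunigung. Mit a(0) = 0 erhalten wir a(t) = -40·sin(2·t). Mit a(t) = -40·sin(2·t) und Einsetzen von t = 8.22291632206364, finden wir a = 26.9085193452741.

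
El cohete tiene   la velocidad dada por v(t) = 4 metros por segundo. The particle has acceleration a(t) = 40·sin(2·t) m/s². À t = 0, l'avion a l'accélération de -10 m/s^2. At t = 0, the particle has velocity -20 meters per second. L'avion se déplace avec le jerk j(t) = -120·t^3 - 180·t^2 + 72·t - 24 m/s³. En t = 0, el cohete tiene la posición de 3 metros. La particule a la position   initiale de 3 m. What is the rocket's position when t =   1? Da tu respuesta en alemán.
Um dies zu lösen, müssen wir 1 Integral unserer Gleichung für die Geschwindigkeit v(t) = 4 finden. Durch Integration von der Geschwindigkeit und Verwendung der Anfangsbedingung x(0) = 3, erhalten wir x(t) = 4·t + 3. Aus der Gleichung für die Position x(t) = 4·t + 3, setzen wir t = 1 ein und erhalten x = 7.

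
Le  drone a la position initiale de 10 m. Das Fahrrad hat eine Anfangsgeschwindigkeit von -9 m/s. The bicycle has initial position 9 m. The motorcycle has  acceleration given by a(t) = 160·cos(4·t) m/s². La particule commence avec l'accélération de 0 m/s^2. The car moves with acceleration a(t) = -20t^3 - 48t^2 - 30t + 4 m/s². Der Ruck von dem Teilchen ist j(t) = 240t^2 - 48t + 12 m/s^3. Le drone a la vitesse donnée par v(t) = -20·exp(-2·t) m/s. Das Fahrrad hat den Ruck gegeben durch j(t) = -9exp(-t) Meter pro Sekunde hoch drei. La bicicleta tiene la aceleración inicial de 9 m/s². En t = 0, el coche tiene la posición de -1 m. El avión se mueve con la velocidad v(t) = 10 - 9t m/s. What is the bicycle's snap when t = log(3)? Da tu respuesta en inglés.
Starting from jerk j(t) = -9·exp(-t), we take 1 derivative. The derivative of jerk gives snap: s(t) = 9·exp(-t). We have snap s(t) = 9·exp(-t). Substituting t = log(3): s(log(3)) = 3.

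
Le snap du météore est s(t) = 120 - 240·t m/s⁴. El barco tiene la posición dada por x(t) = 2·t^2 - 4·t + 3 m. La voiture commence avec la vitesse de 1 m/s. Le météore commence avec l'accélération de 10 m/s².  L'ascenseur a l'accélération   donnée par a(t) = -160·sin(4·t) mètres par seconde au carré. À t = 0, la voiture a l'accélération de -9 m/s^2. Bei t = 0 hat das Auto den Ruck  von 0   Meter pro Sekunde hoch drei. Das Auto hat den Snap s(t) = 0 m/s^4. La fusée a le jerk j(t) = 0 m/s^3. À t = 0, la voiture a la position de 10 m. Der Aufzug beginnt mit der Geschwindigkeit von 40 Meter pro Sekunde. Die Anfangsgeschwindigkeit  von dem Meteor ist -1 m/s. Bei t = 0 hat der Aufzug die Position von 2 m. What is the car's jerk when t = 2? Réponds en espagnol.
Necesitamos integrar nuestra ecuación del snap s(t) = 0 1 vez. La antiderivada del snap, con j(0) = 0, da la sacudida: j(t) = 0. Tenemos la sacudida j(t) = 0. Sustituyendo t = 2: j(2) = 0.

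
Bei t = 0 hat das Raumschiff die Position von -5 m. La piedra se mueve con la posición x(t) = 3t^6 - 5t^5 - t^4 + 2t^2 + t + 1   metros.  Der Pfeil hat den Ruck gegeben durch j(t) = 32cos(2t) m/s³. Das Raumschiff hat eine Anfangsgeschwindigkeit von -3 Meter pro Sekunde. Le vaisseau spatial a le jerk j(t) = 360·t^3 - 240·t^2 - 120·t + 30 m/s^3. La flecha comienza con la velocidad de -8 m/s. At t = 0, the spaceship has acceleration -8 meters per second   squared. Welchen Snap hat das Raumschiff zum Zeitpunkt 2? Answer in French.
Nous devons dériver notre équation du jerk j(t) = 360·t^3 - 240·t^2 - 120·t + 30 1 fois. En dérivant le jerk, nous obtenons le snap: s(t) = 1080·t^2 - 480·t - 120. Nous avons le snap s(t) = 1080·t^2 - 480·t - 120. En substituant t = 2: s(2) = 3240.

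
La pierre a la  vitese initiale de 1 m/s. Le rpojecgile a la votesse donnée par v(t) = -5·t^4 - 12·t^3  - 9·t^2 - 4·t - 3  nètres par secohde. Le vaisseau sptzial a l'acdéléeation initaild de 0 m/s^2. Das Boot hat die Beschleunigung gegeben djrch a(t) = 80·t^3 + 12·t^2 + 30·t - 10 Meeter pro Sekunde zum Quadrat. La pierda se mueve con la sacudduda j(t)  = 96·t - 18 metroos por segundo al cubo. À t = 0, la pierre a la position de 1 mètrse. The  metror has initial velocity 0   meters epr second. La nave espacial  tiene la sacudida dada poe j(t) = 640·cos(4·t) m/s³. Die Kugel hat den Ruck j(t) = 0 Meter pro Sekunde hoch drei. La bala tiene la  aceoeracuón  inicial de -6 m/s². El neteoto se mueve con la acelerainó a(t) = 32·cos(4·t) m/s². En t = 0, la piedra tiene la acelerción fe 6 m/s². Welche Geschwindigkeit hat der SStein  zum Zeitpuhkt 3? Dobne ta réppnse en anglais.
We need to integrate our jerk equation j(t) = 96·t - 18 2 times. Taking ∫j(t)dt and applying a(0) = 6, we find a(t) = 48·t^2 - 18·t + 6. The integral of acceleration, with v(0) = 1, gives velocity: v(t) = 16·t^3 - 9·t^2 + 6·t + 1. From the given velocity equation v(t) = 16·t^3 - 9·t^2 + 6·t + 1, we substitute t = 3 to get v = 370.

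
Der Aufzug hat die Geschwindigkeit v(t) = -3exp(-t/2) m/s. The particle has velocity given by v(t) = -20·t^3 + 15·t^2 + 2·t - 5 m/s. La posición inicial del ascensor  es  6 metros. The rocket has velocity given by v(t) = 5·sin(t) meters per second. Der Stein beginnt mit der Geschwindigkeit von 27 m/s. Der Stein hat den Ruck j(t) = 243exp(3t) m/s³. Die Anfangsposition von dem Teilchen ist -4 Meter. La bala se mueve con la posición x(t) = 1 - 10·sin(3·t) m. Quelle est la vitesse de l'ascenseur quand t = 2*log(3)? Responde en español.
Tenemos la velocidad v(t) = -3·exp(-t/2). Sustituyendo t = 2*log(3): v(2*log(3)) = -1.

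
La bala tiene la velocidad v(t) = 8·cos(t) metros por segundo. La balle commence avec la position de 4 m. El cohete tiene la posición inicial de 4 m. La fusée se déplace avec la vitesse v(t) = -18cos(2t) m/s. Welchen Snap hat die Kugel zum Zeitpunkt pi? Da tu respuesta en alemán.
Ausgehend von der Geschwindigkeit v(t) = 8·cos(t), nehmen wir 3 Ableitungen. Die Ableitung von der Geschwindigkeit ergibt die Beschleunigung: a(t) = -8·sin(t). Die Ableitung von der Beschleunigung ergibt den Ruck: j(t) = -8·cos(t). Mit d/dt von j(t) finden wir s(t) = 8·sin(t). Aus der Gleichung für den Snap s(t) = 8·sin(t), setzen wir t = pi ein und erhalten s = 0.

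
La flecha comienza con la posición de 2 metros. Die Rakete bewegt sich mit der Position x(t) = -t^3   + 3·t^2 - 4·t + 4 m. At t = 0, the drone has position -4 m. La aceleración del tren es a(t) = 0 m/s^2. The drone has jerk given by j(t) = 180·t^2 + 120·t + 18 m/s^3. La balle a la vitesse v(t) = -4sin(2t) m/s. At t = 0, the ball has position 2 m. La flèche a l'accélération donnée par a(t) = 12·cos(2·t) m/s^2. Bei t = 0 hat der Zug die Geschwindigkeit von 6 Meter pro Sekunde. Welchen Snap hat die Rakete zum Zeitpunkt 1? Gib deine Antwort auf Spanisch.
Debemos derivar nuestra ecuación de la posición x(t) = -t^3 + 3·t^2 - 4·t + 4 4 veces. Derivando la posición, obtenemos la velocidad: v(t) = -3·t^2 + 6·t - 4. Derivando la velocidad, obtenemos la aceleración: a(t) = 6 - 6·t. Tomando d/dt de a(t), encontramos j(t) = -6. Tomando d/dt de j(t), encontramos s(t) = 0. Usando s(t) = 0 y sustituyendo t = 1, encontramos s = 0.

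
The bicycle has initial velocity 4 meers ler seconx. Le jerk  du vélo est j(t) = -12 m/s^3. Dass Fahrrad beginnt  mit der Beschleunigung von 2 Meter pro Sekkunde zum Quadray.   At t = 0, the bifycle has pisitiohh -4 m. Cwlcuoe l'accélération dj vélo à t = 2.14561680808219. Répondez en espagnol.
Necesitamos integrar nuestra ecuación de la sacudida j(t) = -12 1 vez. La integral de la sacudida es la aceleración. Usando a(0) = 2, obtenemos a(t) = 2 - 12·t. Tenemos la aceleración a(t) = 2 - 12·t. Sustituyendo t = 2.14561680808219: a(2.14561680808219) = -23.7474016969863.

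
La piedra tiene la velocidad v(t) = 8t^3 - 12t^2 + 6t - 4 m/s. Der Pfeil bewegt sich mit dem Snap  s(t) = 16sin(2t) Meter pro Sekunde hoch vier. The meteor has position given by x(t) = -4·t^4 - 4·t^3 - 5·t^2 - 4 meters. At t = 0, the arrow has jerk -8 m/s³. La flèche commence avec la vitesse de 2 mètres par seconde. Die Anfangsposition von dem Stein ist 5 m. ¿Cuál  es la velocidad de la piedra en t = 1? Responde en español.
Tenemos la velocidad v(t) = 8·t^3 - 12·t^2 + 6·t - 4. Sustituyendo t = 1: v(1) = -2.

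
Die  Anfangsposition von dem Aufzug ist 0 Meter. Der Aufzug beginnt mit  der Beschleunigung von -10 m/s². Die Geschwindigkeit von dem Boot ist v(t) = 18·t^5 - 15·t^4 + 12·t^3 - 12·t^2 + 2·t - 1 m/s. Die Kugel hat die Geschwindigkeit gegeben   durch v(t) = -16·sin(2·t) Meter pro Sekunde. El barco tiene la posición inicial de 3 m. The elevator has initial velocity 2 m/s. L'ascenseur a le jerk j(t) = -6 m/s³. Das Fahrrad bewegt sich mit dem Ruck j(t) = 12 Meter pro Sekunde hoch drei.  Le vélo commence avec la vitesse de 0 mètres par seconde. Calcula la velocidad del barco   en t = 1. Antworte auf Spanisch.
De la ecuación de la velocidad v(t) = 18·t^5 - 15·t^4 + 12·t^3 - 12·t^2 + 2·t - 1, sustituimos t = 1 para obtener v = 4.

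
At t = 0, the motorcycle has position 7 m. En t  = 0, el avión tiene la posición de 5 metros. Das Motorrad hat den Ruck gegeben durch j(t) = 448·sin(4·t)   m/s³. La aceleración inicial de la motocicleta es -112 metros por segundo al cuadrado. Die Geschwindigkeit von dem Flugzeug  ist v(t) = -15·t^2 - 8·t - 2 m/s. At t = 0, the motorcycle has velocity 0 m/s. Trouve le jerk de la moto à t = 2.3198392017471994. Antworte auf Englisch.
From the given jerk equation j(t) = 448·sin(4·t), we substitute t = 2.3198392017471994 to get j = 64.9192996645877.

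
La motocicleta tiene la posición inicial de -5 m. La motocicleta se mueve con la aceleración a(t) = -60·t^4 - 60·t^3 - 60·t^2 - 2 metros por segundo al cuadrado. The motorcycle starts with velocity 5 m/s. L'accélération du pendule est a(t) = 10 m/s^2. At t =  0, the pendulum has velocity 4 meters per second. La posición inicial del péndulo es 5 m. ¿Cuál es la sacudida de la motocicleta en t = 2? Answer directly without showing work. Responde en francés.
À t = 2, j = -2880.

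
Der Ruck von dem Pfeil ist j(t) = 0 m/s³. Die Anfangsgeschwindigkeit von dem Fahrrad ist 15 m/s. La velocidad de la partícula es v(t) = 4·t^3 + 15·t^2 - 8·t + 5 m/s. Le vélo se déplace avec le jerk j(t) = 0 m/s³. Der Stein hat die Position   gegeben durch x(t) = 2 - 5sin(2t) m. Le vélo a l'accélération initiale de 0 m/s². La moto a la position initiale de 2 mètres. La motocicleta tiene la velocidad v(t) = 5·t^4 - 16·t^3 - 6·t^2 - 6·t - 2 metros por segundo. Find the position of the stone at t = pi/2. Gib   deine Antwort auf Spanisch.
De la ecuación de la posición x(t) = 2 - 5·sin(2·t), sustituimos t = pi/2 para obtener x = 2.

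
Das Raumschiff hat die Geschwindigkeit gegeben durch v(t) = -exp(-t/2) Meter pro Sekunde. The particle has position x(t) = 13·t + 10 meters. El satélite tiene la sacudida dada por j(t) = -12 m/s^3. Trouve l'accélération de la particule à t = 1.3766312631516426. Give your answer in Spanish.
Partiendo de la posición x(t) = 13·t + 10, tomamos 2 derivadas. Derivando la posición, obtenemos la velocidad: v(t) = 13. Derivando la velocidad, obtenemos la aceleración: a(t) = 0. Tenemos la aceleración a(t) = 0. Sustituyendo t = 1.3766312631516426: a(1.3766312631516426) = 0.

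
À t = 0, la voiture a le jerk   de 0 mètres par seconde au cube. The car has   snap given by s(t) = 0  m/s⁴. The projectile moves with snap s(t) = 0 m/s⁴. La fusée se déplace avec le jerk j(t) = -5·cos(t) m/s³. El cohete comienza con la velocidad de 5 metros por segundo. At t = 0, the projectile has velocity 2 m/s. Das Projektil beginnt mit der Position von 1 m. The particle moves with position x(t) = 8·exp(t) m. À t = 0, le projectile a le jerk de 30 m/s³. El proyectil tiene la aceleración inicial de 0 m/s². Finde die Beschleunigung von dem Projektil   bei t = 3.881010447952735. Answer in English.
To solve this, we need to take 2 integrals of our snap equation s(t) = 0. Integrating snap and using the initial condition j(0) = 30, we get j(t) = 30. Finding the integral of j(t) and using a(0) = 0: a(t) = 30·t. From the given acceleration equation a(t) = 30·t, we substitute t = 3.881010447952735 to get a = 116.430313438582.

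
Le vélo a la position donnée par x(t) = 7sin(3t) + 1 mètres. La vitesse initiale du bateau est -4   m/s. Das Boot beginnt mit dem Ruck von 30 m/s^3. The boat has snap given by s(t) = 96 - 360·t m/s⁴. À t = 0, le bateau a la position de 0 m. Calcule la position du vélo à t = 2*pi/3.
En utilisant x(t) = 7·sin(3·t) + 1 et en substituant t = 2*pi/3, nous trouvons x = 1.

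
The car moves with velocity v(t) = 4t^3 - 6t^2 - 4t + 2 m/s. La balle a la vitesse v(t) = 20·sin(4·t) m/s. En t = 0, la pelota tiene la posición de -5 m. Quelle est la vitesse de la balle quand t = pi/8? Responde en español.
Tenemos la velocidad v(t) = 20·sin(4·t). Sustituyendo t = pi/8: v(pi/8) = 20.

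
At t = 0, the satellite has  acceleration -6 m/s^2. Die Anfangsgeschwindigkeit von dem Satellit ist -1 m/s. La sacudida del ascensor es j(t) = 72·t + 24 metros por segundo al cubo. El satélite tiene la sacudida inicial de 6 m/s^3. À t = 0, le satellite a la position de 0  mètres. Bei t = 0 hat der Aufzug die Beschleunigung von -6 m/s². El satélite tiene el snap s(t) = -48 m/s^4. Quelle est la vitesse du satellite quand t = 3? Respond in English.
To solve this, we need to take 3 integrals of our snap equation s(t) = -48. The antiderivative of snap, with j(0) = 6, gives jerk: j(t) = 6 - 48·t. The antiderivative of jerk is acceleration. Using a(0) = -6, we get a(t) = -24·t^2 + 6·t - 6. Integrating acceleration and using the initial condition v(0) = -1, we get v(t) = -8·t^3 + 3·t^2 - 6·t - 1. We have velocity v(t) = -8·t^3 + 3·t^2 - 6·t - 1. Substituting t = 3: v(3) = -208.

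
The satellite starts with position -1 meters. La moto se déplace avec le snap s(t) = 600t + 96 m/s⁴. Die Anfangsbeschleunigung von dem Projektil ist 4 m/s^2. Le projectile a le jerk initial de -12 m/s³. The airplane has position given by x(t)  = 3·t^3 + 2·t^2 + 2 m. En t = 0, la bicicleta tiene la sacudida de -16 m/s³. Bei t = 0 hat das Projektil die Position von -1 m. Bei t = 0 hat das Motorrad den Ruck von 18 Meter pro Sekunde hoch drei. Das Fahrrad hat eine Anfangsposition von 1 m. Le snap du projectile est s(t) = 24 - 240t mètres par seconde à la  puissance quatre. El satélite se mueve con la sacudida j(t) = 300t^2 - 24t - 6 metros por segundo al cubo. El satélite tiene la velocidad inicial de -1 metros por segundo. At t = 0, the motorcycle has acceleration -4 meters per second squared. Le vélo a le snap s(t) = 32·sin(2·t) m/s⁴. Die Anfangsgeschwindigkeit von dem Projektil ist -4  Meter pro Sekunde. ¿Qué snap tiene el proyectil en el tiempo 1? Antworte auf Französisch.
De l'équation du snap s(t) = 24 - 240·t, nous substituons t = 1 pour obtenir s = -216.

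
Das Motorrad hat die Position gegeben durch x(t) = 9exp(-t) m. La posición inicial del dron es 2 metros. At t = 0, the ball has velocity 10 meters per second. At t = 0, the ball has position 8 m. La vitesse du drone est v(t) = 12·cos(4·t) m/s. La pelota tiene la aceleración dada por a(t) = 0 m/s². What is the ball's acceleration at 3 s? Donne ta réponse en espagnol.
Tenemos la aceleración a(t) = 0. Sustituyendo t = 3: a(3) = 0.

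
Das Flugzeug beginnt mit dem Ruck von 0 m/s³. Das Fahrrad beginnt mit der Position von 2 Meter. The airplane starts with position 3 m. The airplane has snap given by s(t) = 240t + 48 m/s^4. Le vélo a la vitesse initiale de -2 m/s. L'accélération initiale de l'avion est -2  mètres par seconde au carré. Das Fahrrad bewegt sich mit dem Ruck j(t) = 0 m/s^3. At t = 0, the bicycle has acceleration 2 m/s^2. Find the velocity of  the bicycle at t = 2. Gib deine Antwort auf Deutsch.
Ausgehend von dem Ruck j(t) = 0, nehmen wir 2 Stammfunktionen. Durch Integration von dem Ruck und Verwendung der Anfangsbedingung a(0) = 2, erhalten wir a(t) = 2. Die Stammfunktion von der Beschleunigung ist die Geschwindigkeit. Mit v(0) = -2 erhalten wir v(t) = 2·t - 2. Wir haben die Geschwindigkeit v(t) = 2·t - 2. Durch Einsetzen von t = 2: v(2) = 2.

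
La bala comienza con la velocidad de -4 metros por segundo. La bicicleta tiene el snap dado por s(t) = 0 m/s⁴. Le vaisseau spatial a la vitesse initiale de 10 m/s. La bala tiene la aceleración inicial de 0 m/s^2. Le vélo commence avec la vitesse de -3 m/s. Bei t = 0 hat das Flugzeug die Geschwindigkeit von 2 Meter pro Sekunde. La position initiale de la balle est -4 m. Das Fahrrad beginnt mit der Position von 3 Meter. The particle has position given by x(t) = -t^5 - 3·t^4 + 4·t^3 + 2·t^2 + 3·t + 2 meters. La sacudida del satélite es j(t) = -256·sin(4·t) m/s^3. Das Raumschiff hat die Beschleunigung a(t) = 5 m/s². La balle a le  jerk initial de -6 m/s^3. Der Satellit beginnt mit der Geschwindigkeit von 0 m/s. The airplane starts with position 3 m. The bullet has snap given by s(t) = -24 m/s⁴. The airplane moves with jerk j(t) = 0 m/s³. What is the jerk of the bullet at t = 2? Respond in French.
Nous devons intégrer notre équation du snap s(t) = -24 1 fois. La primitive du snap est le jerk. En utilisant j(0) = -6, nous obtenons j(t) = -24·t - 6. De l'équation du jerk j(t) = -24·t - 6, nous substituons t = 2 pour obtenir j = -54.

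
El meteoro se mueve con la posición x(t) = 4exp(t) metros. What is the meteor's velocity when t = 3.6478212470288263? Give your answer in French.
Pour résoudre ceci, nous devons prendre 1 dérivée de notre équation de la position x(t) = 4·exp(t). La dérivée de la position donne la vitesse: v(t) = 4·exp(t). De l'équation de la vitesse v(t) = 4·exp(t), nous substituons t = 3.6478212470288263 pour obtenir v = 153.563722034863.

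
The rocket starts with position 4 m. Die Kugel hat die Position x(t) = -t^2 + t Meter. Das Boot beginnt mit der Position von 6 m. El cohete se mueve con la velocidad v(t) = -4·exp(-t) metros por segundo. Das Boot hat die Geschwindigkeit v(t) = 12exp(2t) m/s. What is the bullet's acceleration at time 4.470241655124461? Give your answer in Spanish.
Debemos derivar nuestra ecuación de la posición x(t) = -t^2 + t 2 veces. Tomando d/dt de x(t), encontramos v(t) = 1 - 2·t. La derivada de la velocidad da la aceleración: a(t) = -2. Tenemos la aceleración a(t) = -2. Sustituyendo t = 4.470241655124461: a(4.470241655124461) = -2.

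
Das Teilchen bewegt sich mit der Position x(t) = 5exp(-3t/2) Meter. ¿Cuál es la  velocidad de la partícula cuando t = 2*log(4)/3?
Para resolver esto, necesitamos tomar 1 derivada de nuestra ecuación de la posición x(t) = 5·exp(-3·t/2). La derivada de la posición da la velocidad: v(t) = -15·exp(-3·t/2)/2. Usando v(t) = -15·exp(-3·t/2)/2 y sustituyendo t = 2*log(4)/3, encontramos v = -15/8.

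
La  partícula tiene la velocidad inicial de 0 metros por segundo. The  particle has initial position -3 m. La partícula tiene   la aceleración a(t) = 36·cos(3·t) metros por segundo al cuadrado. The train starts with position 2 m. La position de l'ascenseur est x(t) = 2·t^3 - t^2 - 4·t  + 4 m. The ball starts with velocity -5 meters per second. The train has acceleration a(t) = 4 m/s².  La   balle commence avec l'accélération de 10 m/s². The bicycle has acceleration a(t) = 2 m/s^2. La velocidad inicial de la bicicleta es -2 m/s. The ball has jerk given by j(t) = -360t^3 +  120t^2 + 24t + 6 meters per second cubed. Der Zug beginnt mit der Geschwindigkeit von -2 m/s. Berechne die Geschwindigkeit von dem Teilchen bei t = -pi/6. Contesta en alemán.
Wir müssen das Integral unserer Gleichung für die Beschleunigung a(t) = 36·cos(3·t) 1-mal finden. Mit ∫a(t)dt und Anwendung von v(0) = 0, finden wir v(t) = 12·sin(3·t). Mit v(t) = 12·sin(3·t) und Einsetzen von t = -pi/6, finden wir v = -12.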